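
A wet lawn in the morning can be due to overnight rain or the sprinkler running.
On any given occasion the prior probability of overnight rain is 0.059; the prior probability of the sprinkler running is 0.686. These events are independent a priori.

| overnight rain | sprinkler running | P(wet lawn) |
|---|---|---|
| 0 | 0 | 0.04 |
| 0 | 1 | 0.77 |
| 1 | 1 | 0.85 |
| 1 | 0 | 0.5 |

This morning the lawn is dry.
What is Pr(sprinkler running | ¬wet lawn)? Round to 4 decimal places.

By total probability over the 4 (overnight rain, sprinkler running) configurations:
  P(¬wet lawn) = 0.96×0.941×0.314 + 0.23×0.941×0.686 + 0.5×0.059×0.314 + 0.15×0.059×0.686
        = 0.283655 + 0.148471 + 0.009263 + 0.006071 = 0.447460
Keeping only the sprinkler running-present terms gives 0.154542, so
  P(sprinkler running | ¬wet lawn) = 0.154542 / 0.447460 ≈ 0.3454

Pr(sprinkler running | ¬wet lawn) ≈ 0.3454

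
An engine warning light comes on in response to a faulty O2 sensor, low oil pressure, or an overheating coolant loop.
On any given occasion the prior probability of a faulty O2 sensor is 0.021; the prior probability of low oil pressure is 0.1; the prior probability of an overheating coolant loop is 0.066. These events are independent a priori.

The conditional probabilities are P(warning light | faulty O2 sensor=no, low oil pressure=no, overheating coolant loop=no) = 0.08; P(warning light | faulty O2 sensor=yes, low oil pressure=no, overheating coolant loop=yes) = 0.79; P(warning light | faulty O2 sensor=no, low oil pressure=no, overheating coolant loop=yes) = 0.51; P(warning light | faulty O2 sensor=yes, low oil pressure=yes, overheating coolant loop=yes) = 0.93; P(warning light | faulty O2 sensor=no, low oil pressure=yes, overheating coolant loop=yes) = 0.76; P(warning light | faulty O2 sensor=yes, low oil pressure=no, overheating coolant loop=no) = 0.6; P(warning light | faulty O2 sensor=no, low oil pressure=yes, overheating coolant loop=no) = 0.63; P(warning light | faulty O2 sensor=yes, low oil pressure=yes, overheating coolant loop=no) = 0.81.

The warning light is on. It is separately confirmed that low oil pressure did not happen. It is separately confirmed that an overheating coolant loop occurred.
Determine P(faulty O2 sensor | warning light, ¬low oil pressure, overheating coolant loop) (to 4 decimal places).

P(faulty O2 sensor | warning light, ¬low oil pressure, overheating coolant loop) ≈ 0.0322

P(warning light | ¬low oil pressure, overheating coolant loop) = 0.51×0.979 + 0.79×0.021 = 0.499290 + 0.016590 = 0.515880
Restricting to configurations with faulty O2 sensor present: 0.79×0.021 = 0.016590.
Hence the posterior is 0.016590/0.515880 ≈ 0.0322.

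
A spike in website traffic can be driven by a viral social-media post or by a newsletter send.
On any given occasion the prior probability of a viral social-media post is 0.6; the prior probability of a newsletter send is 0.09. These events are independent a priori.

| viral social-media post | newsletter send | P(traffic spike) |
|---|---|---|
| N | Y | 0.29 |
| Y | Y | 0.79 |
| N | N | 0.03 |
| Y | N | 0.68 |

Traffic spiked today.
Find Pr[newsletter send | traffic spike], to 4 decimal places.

Pr[newsletter send | traffic spike] ≈ 0.1220

Sum P(traffic spike|·) weighted by the priors over the 4 (viral social-media post, newsletter send) configurations:
  P(traffic spike) = 0.03*0.4*0.91 + 0.29*0.4*0.09 + 0.68*0.6*0.91 + 0.79*0.6*0.09
        = 0.010920 + 0.010440 + 0.371280 + 0.042660 = 0.435300
Keeping only the newsletter send-present terms gives 0.053100, so
  P(newsletter send | traffic spike) = 0.053100 / 0.435300 ≈ 0.1220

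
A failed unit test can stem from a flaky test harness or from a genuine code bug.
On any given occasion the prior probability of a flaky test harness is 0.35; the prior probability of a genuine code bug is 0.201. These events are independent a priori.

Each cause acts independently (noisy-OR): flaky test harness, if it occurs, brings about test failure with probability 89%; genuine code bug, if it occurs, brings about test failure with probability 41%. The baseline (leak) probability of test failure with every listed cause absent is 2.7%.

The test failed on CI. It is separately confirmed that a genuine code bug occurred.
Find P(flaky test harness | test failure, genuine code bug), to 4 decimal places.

Under noisy-OR, P(test failure | causes) = 1 − (1−0.027)·∏(1−qᵢ) over the active causes.
By total probability over both values of flaky test harness:
  P(test failure | genuine code bug) = 0.42593×0.65 + 0.936852×0.35
        = 0.276855 + 0.327898 = 0.604753
Configurations with flaky test harness contribute 0.327898, so
  P(flaky test harness | test failure, genuine code bug) = 0.327898 / 0.604753 ≈ 0.5422

P(flaky test harness | test failure, genuine code bug) ≈ 0.5422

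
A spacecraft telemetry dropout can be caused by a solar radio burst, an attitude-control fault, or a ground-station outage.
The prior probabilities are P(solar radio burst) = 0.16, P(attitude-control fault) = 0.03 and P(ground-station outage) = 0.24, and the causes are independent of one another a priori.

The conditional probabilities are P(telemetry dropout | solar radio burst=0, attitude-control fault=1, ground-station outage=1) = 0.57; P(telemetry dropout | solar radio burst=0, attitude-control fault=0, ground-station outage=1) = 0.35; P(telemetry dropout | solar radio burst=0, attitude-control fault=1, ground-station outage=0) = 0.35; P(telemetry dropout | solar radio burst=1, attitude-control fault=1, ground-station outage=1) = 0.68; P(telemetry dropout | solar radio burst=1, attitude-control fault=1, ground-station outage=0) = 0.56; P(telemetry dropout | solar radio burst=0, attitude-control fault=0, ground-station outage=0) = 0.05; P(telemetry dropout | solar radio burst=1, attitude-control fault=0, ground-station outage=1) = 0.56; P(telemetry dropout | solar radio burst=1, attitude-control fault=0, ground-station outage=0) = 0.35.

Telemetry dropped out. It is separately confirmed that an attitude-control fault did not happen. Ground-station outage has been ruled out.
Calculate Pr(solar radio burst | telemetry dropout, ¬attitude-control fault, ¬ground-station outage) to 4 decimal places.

Sum P(telemetry dropout|·) weighted by the priors over both values of solar radio burst:
  P(telemetry dropout | ¬attitude-control fault, ¬ground-station outage) = 0.05*0.84 + 0.35*0.16
        = 0.042000 + 0.056000 = 0.098000
The terms with solar radio burst present sum to 0.056000, so
  P(solar radio burst | telemetry dropout, ¬attitude-control fault, ¬ground-station outage) = 0.056000 / 0.098000 ≈ 0.5714

Pr(solar radio burst | telemetry dropout, ¬attitude-control fault, ¬ground-station outage) ≈ 0.5714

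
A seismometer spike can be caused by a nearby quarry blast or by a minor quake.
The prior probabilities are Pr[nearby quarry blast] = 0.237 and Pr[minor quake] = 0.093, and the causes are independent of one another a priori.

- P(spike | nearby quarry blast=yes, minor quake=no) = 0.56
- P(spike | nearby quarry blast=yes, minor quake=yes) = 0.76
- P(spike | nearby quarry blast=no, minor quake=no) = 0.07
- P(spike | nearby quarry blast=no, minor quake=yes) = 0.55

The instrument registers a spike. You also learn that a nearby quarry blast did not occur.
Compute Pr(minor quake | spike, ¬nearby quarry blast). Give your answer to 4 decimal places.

Pr(minor quake | spike, ¬nearby quarry blast) ≈ 0.4462

Sum P(spike|·) weighted by the priors over both values of minor quake:
  P(spike | ¬nearby quarry blast) = 0.07×0.907 + 0.55×0.093
        = 0.063490 + 0.051150 = 0.114640
Keeping only the minor quake-present terms gives 0.051150, so
  P(minor quake | spike, ¬nearby quarry blast) = 0.051150 / 0.114640 ≈ 0.4462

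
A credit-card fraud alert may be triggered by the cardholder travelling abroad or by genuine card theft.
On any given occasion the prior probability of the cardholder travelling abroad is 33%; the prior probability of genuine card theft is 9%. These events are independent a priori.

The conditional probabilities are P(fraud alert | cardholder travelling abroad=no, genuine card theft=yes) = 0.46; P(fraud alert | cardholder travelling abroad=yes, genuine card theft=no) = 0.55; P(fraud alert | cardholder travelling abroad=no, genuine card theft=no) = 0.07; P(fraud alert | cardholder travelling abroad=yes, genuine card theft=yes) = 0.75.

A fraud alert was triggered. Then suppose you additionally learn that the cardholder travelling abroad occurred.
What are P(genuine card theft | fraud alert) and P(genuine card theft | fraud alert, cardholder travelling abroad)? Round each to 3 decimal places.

P(genuine card theft | fraud alert) ≈ 0.194; P(genuine card theft | fraud alert, cardholder travelling abroad) ≈ 0.119

Weight on genuine card theft=true, given the evidence: 0.027738 + 0.022275 = 0.050013
The normalizing constant is 0.07·0.67·0.91 + 0.46·0.67·0.09 + 0.55·0.33·0.91 + 0.75·0.33·0.09 = 0.257857
P(genuine card theft | fraud alert) = 0.050013/0.257857 ≈ 0.194

With the extra evidence:
Numerator (weight on configurations with genuine card theft): 0.75·0.09 = 0.067500
Denominator P(fraud alert | cardholder travelling abroad): 0.55·0.91 + 0.75·0.09 = 0.568000
P(genuine card theft | fraud alert, cardholder travelling abroad) = 0.067500/0.568000 ≈ 0.119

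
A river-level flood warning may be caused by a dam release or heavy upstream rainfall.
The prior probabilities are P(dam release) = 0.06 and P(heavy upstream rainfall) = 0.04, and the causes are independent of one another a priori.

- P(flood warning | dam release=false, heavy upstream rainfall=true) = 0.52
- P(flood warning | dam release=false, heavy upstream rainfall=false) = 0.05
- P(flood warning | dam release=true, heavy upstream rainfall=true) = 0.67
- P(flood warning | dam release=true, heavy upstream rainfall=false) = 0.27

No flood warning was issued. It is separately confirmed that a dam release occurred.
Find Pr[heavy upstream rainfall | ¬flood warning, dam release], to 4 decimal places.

Pr[heavy upstream rainfall | ¬flood warning, dam release] ≈ 0.0185

Sum P(¬flood warning|·) weighted by the priors over both values of heavy upstream rainfall:
  P(¬flood warning | dam release) = 0.73·0.96 + 0.33·0.04
        = 0.700800 + 0.013200 = 0.714000
Keeping only the heavy upstream rainfall-present terms gives 0.013200, so
  P(heavy upstream rainfall | ¬flood warning, dam release) = 0.013200 / 0.714000 ≈ 0.0185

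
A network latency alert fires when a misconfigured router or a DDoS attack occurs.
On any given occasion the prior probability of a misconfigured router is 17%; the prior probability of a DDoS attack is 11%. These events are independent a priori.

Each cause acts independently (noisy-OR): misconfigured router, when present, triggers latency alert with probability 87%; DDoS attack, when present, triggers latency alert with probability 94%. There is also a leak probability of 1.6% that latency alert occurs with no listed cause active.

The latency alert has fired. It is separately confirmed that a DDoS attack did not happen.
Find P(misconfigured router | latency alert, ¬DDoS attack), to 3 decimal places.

P(misconfigured router | latency alert, ¬DDoS attack) ≈ 0.918

Under noisy-OR, P(latency alert | causes) = 1 − (1−0.016)·∏(1−qᵢ) over the active causes.
Enumerate both values of misconfigured router and weight by the priors:
  P(latency alert | ¬DDoS attack) = 0.016·0.83 + 0.87208·0.17
        = 0.013280 + 0.148254 = 0.161534
Configurations with misconfigured router contribute 0.148254, so
  P(misconfigured router | latency alert, ¬DDoS attack) = 0.148254 / 0.161534 ≈ 0.918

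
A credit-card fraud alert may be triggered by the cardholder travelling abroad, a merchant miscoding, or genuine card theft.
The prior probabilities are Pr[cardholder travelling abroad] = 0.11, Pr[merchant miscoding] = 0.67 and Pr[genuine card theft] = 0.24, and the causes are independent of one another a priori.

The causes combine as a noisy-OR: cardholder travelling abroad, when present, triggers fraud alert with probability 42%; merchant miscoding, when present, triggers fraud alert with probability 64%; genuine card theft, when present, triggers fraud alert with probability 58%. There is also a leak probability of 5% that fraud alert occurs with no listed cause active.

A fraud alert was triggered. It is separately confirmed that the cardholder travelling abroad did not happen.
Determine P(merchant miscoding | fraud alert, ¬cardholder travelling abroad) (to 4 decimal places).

P(merchant miscoding | fraud alert, ¬cardholder travelling abroad) ≈ 0.8871

Under noisy-OR, P(fraud alert | causes) = 1 − (1−0.05)·∏(1−qᵢ) over the active causes.
P(fraud alert | ¬cardholder travelling abroad) = 0.05·0.33·0.76 + 0.601·0.33·0.24 + 0.658·0.67·0.76 + 0.85636·0.67·0.24 = 0.012540 + 0.047599 + 0.335054 + 0.137703 = 0.532896
Of this, 0.472757 comes from 0.335054 + 0.137703 (the merchant miscoding=true cases).
So P(merchant miscoding | fraud alert, ¬cardholder travelling abroad) = 0.472757/0.532896 ≈ 0.8871.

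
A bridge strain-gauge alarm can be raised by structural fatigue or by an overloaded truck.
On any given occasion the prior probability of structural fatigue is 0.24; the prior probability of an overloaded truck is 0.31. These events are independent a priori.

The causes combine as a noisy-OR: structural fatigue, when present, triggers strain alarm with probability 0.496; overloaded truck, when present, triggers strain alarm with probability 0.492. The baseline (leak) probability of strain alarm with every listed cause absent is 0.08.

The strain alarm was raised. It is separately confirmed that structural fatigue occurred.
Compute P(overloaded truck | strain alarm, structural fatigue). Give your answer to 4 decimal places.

Under noisy-OR, P(strain alarm | causes) = 1 − (1−0.08)·∏(1−qᵢ) over the active causes.
For the numerator, keep only overloaded truck=true terms: 0.764451*0.31 = 0.236980
Normalizer over all consistent configurations: 0.53632*0.69 + 0.764451*0.31 = 0.607041
Posterior = 0.236980 / 0.607041 ≈ 0.3904

P(overloaded truck | strain alarm, structural fatigue) ≈ 0.3904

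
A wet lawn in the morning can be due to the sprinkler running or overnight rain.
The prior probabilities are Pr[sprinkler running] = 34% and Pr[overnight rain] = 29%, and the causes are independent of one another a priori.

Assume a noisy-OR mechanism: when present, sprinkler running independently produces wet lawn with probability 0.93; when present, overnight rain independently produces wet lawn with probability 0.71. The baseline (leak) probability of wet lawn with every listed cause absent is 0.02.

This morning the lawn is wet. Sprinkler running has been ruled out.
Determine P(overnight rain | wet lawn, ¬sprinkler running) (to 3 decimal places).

Under noisy-OR, P(wet lawn | causes) = 1 − (1−0.02)·∏(1−qᵢ) over the active causes.
For the numerator, keep only overnight rain=true terms: 0.7158*0.29 = 0.207582
Normalizer over all consistent configurations: 0.02*0.71 + 0.7158*0.29 = 0.221782
P(overnight rain | wet lawn, ¬sprinkler running) = 0.207582/0.221782 ≈ 0.936

P(overnight rain | wet lawn, ¬sprinkler running) ≈ 0.936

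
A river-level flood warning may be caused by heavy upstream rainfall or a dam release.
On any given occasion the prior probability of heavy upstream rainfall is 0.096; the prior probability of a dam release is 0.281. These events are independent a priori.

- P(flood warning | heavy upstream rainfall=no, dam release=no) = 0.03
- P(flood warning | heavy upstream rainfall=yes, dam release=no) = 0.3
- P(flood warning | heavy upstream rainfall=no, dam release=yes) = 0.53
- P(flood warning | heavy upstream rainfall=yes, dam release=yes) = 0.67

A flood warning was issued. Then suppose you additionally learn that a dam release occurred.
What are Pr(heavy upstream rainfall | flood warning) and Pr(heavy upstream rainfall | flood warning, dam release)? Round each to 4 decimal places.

Pr(heavy upstream rainfall | flood warning) ≈ 0.2010; Pr(heavy upstream rainfall | flood warning, dam release) ≈ 0.1184

P(flood warning) = 0.03×0.904×0.719 + 0.53×0.904×0.281 + 0.3×0.096×0.719 + 0.67×0.096×0.281 = 0.019499 + 0.134633 + 0.020707 + 0.018074 = 0.192913
Of this, 0.038781 comes from 0.020707 + 0.018074 (the heavy upstream rainfall=true cases).
P(heavy upstream rainfall | flood warning) = 0.038781 / 0.192913 ≈ 0.2010

With the extra evidence:
P(flood warning | dam release) = 0.53×0.904 + 0.67×0.096 = 0.479120 + 0.064320 = 0.543440
The heavy upstream rainfall-present share is 0.67×0.096 = 0.064320.
Hence the posterior is 0.064320/0.543440 ≈ 0.1184.
Conditioning on dam release lowers the posterior on heavy upstream rainfall: the classic explaining-away effect in a common-effect structure.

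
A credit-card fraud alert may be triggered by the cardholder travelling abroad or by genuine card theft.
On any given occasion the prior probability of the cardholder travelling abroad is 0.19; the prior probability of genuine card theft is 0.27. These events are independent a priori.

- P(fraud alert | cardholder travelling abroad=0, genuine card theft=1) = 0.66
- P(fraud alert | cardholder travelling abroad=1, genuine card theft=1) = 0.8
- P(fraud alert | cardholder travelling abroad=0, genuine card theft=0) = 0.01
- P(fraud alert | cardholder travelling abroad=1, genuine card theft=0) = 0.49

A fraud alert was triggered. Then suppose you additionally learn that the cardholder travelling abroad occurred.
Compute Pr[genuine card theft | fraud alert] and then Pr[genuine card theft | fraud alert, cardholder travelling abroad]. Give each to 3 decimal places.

Sum P(fraud alert|·) weighted by the priors over the 4 (cardholder travelling abroad, genuine card theft) configurations:
  P(fraud alert) = 0.01*0.81*0.73 + 0.66*0.81*0.27 + 0.49*0.19*0.73 + 0.8*0.19*0.27
        = 0.005913 + 0.144342 + 0.067963 + 0.041040 = 0.259258
Configurations with genuine card theft contribute 0.185382, so
  P(genuine card theft | fraud alert) = 0.185382 / 0.259258 ≈ 0.715

Now condition on the additional information:
By total probability over both values of genuine card theft:
  P(fraud alert | cardholder travelling abroad) = 0.49*0.73 + 0.8*0.27
        = 0.357700 + 0.216000 = 0.573700
The terms with genuine card theft present sum to 0.216000, so
  P(genuine card theft | fraud alert, cardholder travelling abroad) = 0.216000 / 0.573700 ≈ 0.377
This is intercausal reasoning (explaining away): once cardholder travelling abroad accounts for the fraud alert, genuine card theft becomes less likely.

Pr[genuine card theft | fraud alert] ≈ 0.715; Pr[genuine card theft | fraud alert, cardholder travelling abroad] ≈ 0.377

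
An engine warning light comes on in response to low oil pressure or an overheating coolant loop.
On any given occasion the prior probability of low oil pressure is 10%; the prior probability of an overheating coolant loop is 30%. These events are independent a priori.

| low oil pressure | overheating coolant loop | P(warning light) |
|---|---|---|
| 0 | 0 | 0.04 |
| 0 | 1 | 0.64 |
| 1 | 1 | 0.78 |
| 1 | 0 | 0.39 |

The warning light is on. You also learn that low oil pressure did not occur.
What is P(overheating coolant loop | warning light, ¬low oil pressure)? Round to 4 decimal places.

Sum P(warning light|·) weighted by the priors over both values of overheating coolant loop:
  P(warning light | ¬low oil pressure) = 0.04·0.7 + 0.64·0.3
        = 0.028000 + 0.192000 = 0.220000
The terms with overheating coolant loop present sum to 0.192000, so
  P(overheating coolant loop | warning light, ¬low oil pressure) = 0.192000 / 0.220000 ≈ 0.8727

P(overheating coolant loop | warning light, ¬low oil pressure) ≈ 0.8727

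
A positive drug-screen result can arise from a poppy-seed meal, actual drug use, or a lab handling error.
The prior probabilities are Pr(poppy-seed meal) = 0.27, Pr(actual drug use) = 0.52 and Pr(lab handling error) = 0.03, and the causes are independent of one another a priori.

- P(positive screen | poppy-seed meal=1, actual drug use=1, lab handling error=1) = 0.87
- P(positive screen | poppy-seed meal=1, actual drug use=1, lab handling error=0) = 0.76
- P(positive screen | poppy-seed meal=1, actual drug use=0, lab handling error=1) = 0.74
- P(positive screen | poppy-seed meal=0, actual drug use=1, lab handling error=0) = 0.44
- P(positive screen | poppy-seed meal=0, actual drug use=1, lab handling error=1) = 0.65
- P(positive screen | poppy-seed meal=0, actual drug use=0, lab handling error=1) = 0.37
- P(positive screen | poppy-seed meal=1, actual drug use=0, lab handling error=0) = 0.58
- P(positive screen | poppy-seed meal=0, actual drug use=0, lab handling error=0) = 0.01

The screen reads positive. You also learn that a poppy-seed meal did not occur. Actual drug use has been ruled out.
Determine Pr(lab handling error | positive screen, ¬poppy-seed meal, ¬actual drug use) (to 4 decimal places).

P(positive screen | ¬poppy-seed meal, ¬actual drug use) = 0.01*0.97 + 0.37*0.03 = 0.009700 + 0.011100 = 0.020800
Restricting to configurations with lab handling error present: 0.37*0.03 = 0.011100.
Hence the posterior is 0.011100/0.020800 ≈ 0.5337.

Pr(lab handling error | positive screen, ¬poppy-seed meal, ¬actual drug use) ≈ 0.5337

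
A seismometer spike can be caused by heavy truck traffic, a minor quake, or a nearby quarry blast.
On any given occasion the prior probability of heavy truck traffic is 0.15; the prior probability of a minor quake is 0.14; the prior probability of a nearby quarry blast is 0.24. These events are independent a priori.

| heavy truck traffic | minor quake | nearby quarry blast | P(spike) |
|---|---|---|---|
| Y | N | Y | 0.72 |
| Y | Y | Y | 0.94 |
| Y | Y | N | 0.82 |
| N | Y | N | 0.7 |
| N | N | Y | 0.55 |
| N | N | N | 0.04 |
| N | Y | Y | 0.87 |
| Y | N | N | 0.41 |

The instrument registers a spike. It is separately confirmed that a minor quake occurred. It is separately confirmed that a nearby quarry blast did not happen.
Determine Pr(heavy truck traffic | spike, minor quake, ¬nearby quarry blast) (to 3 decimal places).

Pr(heavy truck traffic | spike, minor quake, ¬nearby quarry blast) ≈ 0.171

Numerator (weight on configurations with heavy truck traffic): 0.82×0.15 = 0.123000
Normalizer over all consistent configurations: 0.7×0.85 + 0.82×0.15 = 0.718000
Posterior = 0.123000 / 0.718000 ≈ 0.171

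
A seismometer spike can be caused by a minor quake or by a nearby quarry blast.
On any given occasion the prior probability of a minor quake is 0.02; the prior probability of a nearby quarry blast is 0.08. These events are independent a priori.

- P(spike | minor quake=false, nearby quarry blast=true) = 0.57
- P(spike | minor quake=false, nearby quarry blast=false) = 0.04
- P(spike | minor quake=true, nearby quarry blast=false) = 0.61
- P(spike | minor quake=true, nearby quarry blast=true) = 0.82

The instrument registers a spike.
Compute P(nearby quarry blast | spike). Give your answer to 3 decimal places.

P(nearby quarry blast | spike) ≈ 0.493

For the numerator, keep only nearby quarry blast=true terms: 0.044688 + 0.001312 = 0.046000
Normalizer over all consistent configurations: 0.04·0.98·0.92 + 0.57·0.98·0.08 + 0.61·0.02·0.92 + 0.82·0.02·0.08 = 0.093288
Posterior = 0.046000 / 0.093288 ≈ 0.493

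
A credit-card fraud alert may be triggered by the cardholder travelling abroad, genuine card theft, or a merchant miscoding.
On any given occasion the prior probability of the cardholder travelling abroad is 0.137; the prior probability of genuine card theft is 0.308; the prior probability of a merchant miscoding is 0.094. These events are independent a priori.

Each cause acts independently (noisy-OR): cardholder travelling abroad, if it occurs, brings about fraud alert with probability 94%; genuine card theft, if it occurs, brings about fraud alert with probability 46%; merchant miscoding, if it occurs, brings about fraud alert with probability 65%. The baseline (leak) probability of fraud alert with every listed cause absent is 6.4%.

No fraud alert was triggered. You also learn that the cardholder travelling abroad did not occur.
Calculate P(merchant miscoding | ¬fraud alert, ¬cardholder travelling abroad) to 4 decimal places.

P(merchant miscoding | ¬fraud alert, ¬cardholder travelling abroad) ≈ 0.0350

Under noisy-OR, P(fraud alert | causes) = 1 − (1−0.064)·∏(1−qᵢ) over the active causes.
P(¬fraud alert | ¬cardholder travelling abroad) = 0.936×0.692×0.906 + 0.3276×0.692×0.094 + 0.50544×0.308×0.906 + 0.176904×0.308×0.094 = 0.586827 + 0.021310 + 0.141042 + 0.005122 = 0.754301
Restricting to configurations with merchant miscoding present: 0.021310 + 0.005122 = 0.026432.
Hence the posterior is 0.026432/0.754301 ≈ 0.0350.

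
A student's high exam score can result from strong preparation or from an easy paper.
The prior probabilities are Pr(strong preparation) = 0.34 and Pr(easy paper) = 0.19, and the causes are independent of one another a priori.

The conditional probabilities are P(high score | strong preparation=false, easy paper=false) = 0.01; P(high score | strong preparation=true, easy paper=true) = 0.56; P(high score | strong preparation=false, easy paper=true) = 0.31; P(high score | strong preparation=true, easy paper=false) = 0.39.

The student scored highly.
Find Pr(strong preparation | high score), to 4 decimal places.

Pr(strong preparation | high score) ≈ 0.7645

Numerator (weight on configurations with strong preparation): 0.107406 + 0.036176 = 0.143582
The normalizing constant is 0.01·0.66·0.81 + 0.31·0.66·0.19 + 0.39·0.34·0.81 + 0.56·0.34·0.19 = 0.187802
Posterior = 0.143582 / 0.187802 ≈ 0.7645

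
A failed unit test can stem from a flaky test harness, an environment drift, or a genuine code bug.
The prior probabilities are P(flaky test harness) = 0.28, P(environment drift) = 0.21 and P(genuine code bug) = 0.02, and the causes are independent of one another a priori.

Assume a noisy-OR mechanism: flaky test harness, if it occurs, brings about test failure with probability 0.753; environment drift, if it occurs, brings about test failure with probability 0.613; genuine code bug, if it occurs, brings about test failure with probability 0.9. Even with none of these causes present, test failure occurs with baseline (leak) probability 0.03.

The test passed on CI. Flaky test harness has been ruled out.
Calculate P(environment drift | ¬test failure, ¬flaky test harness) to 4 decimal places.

Under noisy-OR, P(test failure | causes) = 1 − (1−0.03)·∏(1−qᵢ) over the active causes.
For the numerator, keep only environment drift=true terms: 0.077255 + 0.000158 = 0.077413
Normalizer over all consistent configurations: 0.97*0.79*0.98 + 0.097*0.79*0.02 + 0.37539*0.21*0.98 + 0.037539*0.21*0.02 = 0.829920
P(environment drift | ¬test failure, ¬flaky test harness) = 0.077413/0.829920 ≈ 0.0933

P(environment drift | ¬test failure, ¬flaky test harness) ≈ 0.0933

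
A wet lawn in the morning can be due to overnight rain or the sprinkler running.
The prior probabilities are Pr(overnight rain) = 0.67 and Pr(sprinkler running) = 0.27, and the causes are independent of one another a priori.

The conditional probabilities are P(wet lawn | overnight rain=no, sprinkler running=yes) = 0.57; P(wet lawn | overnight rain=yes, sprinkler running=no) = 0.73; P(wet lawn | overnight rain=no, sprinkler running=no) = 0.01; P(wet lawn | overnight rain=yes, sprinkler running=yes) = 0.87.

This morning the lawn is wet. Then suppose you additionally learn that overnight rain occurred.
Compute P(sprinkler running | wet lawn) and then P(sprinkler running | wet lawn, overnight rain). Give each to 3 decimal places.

P(wet lawn) = 0.01·0.33·0.73 + 0.57·0.33·0.27 + 0.73·0.67·0.73 + 0.87·0.67·0.27 = 0.002409 + 0.050787 + 0.357043 + 0.157383 = 0.567622
Of this, 0.208170 comes from 0.050787 + 0.157383 (the sprinkler running=true cases).
Hence the posterior is 0.208170/0.567622 ≈ 0.367.

Now condition on the additional information:
P(wet lawn | overnight rain) = 0.73*0.73 + 0.87*0.27 = 0.532900 + 0.234900 = 0.767800
Of this, 0.234900 comes from 0.87*0.27 (the sprinkler running=true cases).
P(sprinkler running | wet lawn, overnight rain) = 0.234900 / 0.767800 ≈ 0.306
This is intercausal reasoning (explaining away): once overnight rain accounts for the wet lawn, sprinkler running becomes less likely.

P(sprinkler running | wet lawn) ≈ 0.367; P(sprinkler running | wet lawn, overnight rain) ≈ 0.306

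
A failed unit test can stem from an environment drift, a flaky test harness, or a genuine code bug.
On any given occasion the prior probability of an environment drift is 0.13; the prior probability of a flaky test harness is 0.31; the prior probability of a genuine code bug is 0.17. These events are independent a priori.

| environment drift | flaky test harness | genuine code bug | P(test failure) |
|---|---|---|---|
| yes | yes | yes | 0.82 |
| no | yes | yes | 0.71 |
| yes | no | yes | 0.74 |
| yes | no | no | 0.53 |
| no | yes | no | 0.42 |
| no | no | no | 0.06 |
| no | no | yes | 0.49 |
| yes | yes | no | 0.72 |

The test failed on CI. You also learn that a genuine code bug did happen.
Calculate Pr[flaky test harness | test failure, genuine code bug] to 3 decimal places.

Pr[flaky test harness | test failure, genuine code bug] ≈ 0.384

Enumerate the 4 (environment drift, flaky test harness) configurations and weight by the priors:
  P(test failure | genuine code bug) = 0.49×0.87×0.69 + 0.71×0.87×0.31 + 0.74×0.13×0.69 + 0.82×0.13×0.31
        = 0.294147 + 0.191487 + 0.066378 + 0.033046 = 0.585058
Configurations with flaky test harness contribute 0.224533, so
  P(flaky test harness | test failure, genuine code bug) = 0.224533 / 0.585058 ≈ 0.384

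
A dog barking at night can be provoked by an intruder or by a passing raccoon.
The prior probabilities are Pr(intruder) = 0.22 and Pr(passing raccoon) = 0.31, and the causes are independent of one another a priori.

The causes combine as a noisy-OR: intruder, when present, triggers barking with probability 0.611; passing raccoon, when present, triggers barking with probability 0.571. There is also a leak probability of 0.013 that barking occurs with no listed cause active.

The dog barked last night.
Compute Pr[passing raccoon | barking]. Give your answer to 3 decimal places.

Under noisy-OR, P(barking | causes) = 1 − (1−0.013)·∏(1−qᵢ) over the active causes.
Weight on passing raccoon=true, given the evidence: 0.139416 + 0.056967 = 0.196383
Denominator P(barking): 0.013*0.78*0.69 + 0.576577*0.78*0.31 + 0.616057*0.22*0.69 + 0.835288*0.22*0.31 = 0.296897
P(passing raccoon | barking) = 0.196383/0.296897 ≈ 0.661

Pr[passing raccoon | barking] ≈ 0.661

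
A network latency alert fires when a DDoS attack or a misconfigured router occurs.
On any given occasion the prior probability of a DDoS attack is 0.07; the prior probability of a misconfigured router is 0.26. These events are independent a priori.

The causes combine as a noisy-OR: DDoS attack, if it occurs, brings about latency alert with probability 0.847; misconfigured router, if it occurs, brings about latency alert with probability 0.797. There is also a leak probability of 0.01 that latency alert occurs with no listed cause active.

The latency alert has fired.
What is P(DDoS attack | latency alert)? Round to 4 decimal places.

Under noisy-OR, P(latency alert | causes) = 1 − (1−0.01)·∏(1−qᵢ) over the active causes.
P(latency alert) = 0.01*0.93*0.74 + 0.79903*0.93*0.26 + 0.84853*0.07*0.74 + 0.969252*0.07*0.26 = 0.006882 + 0.193205 + 0.043954 + 0.017640 = 0.261681
Of this, 0.061594 comes from 0.043954 + 0.017640 (the DDoS attack=true cases).
P(DDoS attack | latency alert) = 0.061594 / 0.261681 ≈ 0.2354

P(DDoS attack | latency alert) ≈ 0.2354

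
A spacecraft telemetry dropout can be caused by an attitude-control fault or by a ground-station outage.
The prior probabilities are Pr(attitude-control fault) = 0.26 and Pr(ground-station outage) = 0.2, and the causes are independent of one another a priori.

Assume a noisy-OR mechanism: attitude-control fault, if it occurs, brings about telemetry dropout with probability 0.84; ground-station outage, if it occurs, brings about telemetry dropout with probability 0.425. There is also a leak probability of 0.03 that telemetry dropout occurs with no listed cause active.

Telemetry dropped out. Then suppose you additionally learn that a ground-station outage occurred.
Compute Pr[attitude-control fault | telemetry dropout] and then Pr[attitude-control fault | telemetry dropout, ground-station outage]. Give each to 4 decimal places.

Pr[attitude-control fault | telemetry dropout] ≈ 0.7283; Pr[attitude-control fault | telemetry dropout, ground-station outage] ≈ 0.4198

Under noisy-OR, P(telemetry dropout | causes) = 1 − (1−0.03)·∏(1−qᵢ) over the active causes.
P(telemetry dropout) = 0.03×0.74×0.8 + 0.44225×0.74×0.2 + 0.8448×0.26×0.8 + 0.91076×0.26×0.2 = 0.017760 + 0.065453 + 0.175718 + 0.047360 = 0.306291
The attitude-control fault-present share is 0.175718 + 0.047360 = 0.223078.
So P(attitude-control fault | telemetry dropout) = 0.223078/0.306291 ≈ 0.7283.

With the extra evidence:
Enumerate both values of attitude-control fault and weight by the priors:
  P(telemetry dropout | ground-station outage) = 0.44225×0.74 + 0.91076×0.26
        = 0.327265 + 0.236798 = 0.564063
The terms with attitude-control fault present sum to 0.236798, so
  P(attitude-control fault | telemetry dropout, ground-station outage) = 0.236798 / 0.564063 ≈ 0.4198
Conditioning on ground-station outage lowers the posterior on attitude-control fault: the classic explaining-away effect in a common-effect structure.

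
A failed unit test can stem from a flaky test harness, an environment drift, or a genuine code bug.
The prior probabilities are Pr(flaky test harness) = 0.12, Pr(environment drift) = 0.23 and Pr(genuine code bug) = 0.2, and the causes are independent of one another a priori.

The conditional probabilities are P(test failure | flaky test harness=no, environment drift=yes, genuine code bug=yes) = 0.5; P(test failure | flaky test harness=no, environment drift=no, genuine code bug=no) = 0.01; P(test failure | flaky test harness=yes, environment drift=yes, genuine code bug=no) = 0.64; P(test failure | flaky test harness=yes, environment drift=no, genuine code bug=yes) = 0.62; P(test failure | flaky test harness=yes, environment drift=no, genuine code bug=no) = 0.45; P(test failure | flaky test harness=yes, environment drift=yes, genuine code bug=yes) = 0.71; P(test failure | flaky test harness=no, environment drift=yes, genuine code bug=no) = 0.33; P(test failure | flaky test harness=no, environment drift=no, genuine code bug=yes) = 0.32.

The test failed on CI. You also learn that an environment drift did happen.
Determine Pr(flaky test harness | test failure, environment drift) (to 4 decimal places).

Pr(flaky test harness | test failure, environment drift) ≈ 0.1968

P(test failure | environment drift) = 0.33·0.88·0.8 + 0.5·0.88·0.2 + 0.64·0.12·0.8 + 0.71·0.12·0.2 = 0.232320 + 0.088000 + 0.061440 + 0.017040 = 0.398800
The flaky test harness-present share is 0.061440 + 0.017040 = 0.078480.
P(flaky test harness | test failure, environment drift) = 0.078480 / 0.398800 ≈ 0.1968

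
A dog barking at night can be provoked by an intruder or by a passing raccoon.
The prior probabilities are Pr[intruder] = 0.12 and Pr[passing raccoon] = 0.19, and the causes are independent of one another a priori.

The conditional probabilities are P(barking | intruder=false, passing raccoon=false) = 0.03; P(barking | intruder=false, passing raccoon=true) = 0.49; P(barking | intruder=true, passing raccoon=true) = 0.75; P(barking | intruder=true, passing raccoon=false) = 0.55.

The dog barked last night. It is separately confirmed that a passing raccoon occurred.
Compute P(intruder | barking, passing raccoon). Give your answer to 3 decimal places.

Weight on intruder=true, given the evidence: 0.75×0.12 = 0.090000
The normalizing constant is 0.49×0.88 + 0.75×0.12 = 0.521200
Posterior = 0.090000 / 0.521200 ≈ 0.173

P(intruder | barking, passing raccoon) ≈ 0.173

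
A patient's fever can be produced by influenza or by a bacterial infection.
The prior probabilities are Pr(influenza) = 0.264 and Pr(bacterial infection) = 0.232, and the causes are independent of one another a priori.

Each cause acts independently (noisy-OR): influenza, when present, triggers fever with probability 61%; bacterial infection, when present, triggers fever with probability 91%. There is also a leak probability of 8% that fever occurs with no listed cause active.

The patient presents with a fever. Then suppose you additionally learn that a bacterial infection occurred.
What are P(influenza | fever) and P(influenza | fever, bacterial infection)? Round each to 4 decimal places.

P(influenza | fever) ≈ 0.4839; P(influenza | fever, bacterial infection) ≈ 0.2745

Under noisy-OR, P(fever | causes) = 1 − (1−0.08)·∏(1−qᵢ) over the active causes.
Sum P(fever|·) weighted by the priors over the 4 (influenza, bacterial infection) configurations:
  P(fever) = 0.08*0.736*0.768 + 0.9172*0.736*0.232 + 0.6412*0.264*0.768 + 0.967708*0.264*0.232
        = 0.045220 + 0.156614 + 0.130005 + 0.059270 = 0.391109
The terms with influenza present sum to 0.189275, so
  P(influenza | fever) = 0.189275 / 0.391109 ≈ 0.4839

Now also conditioning on bacterial infection=true:
P(fever | bacterial infection) = 0.9172·0.736 + 0.967708·0.264 = 0.675059 + 0.255475 = 0.930534
Of this, 0.255475 comes from 0.967708·0.264 (the influenza=true cases).
So P(influenza | fever, bacterial infection) = 0.255475/0.930534 ≈ 0.2745.
The drop from 0.4839 to 0.2745 is the explaining-away (discounting) effect.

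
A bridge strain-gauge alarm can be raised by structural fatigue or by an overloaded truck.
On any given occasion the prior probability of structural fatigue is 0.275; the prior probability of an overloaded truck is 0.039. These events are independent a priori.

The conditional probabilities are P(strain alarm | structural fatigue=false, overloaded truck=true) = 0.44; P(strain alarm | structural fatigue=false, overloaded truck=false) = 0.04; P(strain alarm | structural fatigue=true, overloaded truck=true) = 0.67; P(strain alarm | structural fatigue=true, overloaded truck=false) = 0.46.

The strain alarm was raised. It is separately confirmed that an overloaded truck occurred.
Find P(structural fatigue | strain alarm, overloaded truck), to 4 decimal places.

P(strain alarm | overloaded truck) = 0.44·0.725 + 0.67·0.275 = 0.319000 + 0.184250 = 0.503250
Of this, 0.184250 comes from 0.67·0.275 (the structural fatigue=true cases).
P(structural fatigue | strain alarm, overloaded truck) = 0.184250 / 0.503250 ≈ 0.3661

P(structural fatigue | strain alarm, overloaded truck) ≈ 0.3661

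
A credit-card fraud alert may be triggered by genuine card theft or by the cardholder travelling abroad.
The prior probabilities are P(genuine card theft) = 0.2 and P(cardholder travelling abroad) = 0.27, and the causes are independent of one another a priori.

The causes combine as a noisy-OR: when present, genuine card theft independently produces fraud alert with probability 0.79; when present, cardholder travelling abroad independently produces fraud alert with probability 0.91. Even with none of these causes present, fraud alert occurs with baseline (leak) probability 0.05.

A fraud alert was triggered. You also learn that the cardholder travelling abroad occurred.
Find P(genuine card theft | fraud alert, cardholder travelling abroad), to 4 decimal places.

Under noisy-OR, P(fraud alert | causes) = 1 − (1−0.05)·∏(1−qᵢ) over the active causes.
Sum P(fraud alert|·) weighted by the priors over both values of genuine card theft:
  P(fraud alert | cardholder travelling abroad) = 0.9145*0.8 + 0.982045*0.2
        = 0.731600 + 0.196409 = 0.928009
Configurations with genuine card theft contribute 0.196409, so
  P(genuine card theft | fraud alert, cardholder travelling abroad) = 0.196409 / 0.928009 ≈ 0.2116

P(genuine card theft | fraud alert, cardholder travelling abroad) ≈ 0.2116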